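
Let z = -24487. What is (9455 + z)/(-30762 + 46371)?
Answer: -15032/15609 ≈ -0.96303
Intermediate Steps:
(9455 + z)/(-30762 + 46371) = (9455 - 24487)/(-30762 + 46371) = -15032/15609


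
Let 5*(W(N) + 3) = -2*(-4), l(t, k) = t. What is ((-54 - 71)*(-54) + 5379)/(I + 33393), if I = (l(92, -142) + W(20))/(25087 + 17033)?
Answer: 851455800/2344188751 ≈ 0.36322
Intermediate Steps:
W(N) = -7/5 (W(N) = -3 + (-2*(-4))/5 = -3 + (1/5)*8 = -3 + 8/5 = -7/5)
I = 151/70200 (I = (92 - 7/5)/(25087 + 17033) = (453/5)/42120 = (453/5)*(1/42120) = 151/70200 ≈ 0.0021510)
((-54 - 71)*(-54) + 5379)/(I + 33393) = ((-54 - 71)*(-54) + 5379)/(151/70200 + 33393) = (-125*(-54) + 5379)/(2344188751/70200) = (6750 + 5379)*(70200/2344188751) = 12129*(70200/2344188751) = 851455800/2344188751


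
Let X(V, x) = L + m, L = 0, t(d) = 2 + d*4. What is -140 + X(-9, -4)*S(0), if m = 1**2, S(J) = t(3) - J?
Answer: -126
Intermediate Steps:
t(d) = 2 + 4*d
S(J) = 14 - J (S(J) = (2 + 4*3) - J = (2 + 12) - J = 14 - J)
m = 1
X(V, x) = 1 (X(V, x) = 0 + 1 = 1)
-140 + X(-9, -4)*S(0) = -140 + 1*(14 - 1*0) = -140 + 1*(14 + 0) = -140 + 1*14 = -140 + 14 = -126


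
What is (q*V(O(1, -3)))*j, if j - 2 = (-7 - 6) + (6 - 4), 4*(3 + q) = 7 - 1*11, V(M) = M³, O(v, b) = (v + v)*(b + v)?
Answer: -2304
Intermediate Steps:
O(v, b) = 2*v*(b + v) (O(v, b) = (2*v)*(b + v) = 2*v*(b + v))
q = -4 (q = -3 + (7 - 1*11)/4 = -3 + (7 - 11)/4 = -3 + (¼)*(-4) = -3 - 1 = -4)
j = -9 (j = 2 + ((-7 - 6) + (6 - 4)) = 2 + (-13 + 2) = 2 - 11 = -9)
(q*V(O(1, -3)))*j = -4*8*(-3 + 1)³*(-9) = -4*(2*1*(-2))³*(-9) = -4*(-4)³*(-9) = -4*(-64)*(-9) = 256*(-9) = -2304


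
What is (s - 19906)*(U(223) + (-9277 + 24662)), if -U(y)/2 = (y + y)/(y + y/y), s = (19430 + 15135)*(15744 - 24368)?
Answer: -128385925889521/28 ≈ -4.5852e+12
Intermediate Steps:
s = -298088560 (s = 34565*(-8624) = -298088560)
U(y) = -4*y/(1 + y) (U(y) = -2*(y + y)/(y + y/y) = -2*2*y/(y + 1) = -2*2*y/(1 + y) = -4*y/(1 + y))
(s - 19906)*(U(223) + (-9277 + 24662)) = (-298088560 - 19906)*(-4*223/(1 + 223) + (-9277 + 24662)) = -298108466*(-4*223/224 + 15385) = -298108466*(-4*223*1/224 + 15385) = -298108466*(-223/56 + 15385) = -298108466*861337/56 = -128385925889521/28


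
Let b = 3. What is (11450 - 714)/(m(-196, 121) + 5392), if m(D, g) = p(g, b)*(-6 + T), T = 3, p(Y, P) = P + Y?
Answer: 2684/1255 ≈ 2.1386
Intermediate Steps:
m(D, g) = -9 - 3*g (m(D, g) = (3 + g)*(-6 + 3) = (3 + g)*(-3) = -9 - 3*g)
(11450 - 714)/(m(-196, 121) + 5392) = (11450 - 714)/((-9 - 3*121) + 5392) = 10736/((-9 - 363) + 5392) = 10736/(-372 + 5392) = 10736/5020 = 10736*(1/5020) = 2684/1255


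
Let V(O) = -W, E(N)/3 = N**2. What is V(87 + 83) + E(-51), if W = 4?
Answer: 7799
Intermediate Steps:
E(N) = 3*N**2
V(O) = -4 (V(O) = -1*4 = -4)
V(87 + 83) + E(-51) = -4 + 3*(-51)**2 = -4 + 3*2601 = -4 + 7803 = 7799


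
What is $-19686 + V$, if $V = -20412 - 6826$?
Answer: $-46924$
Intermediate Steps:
$V = -27238$
$-19686 + V = -19686 - 27238 = -46924$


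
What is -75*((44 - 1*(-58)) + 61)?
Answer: -12225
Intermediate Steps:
-75*((44 - 1*(-58)) + 61) = -75*((44 + 58) + 61) = -75*(102 + 61) = -75*163 = -12225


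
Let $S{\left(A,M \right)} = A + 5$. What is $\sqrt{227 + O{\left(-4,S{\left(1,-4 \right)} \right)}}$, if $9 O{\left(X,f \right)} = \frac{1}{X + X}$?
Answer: $\frac{\sqrt{32686}}{12} \approx 15.066$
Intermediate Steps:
$S{\left(A,M \right)} = 5 + A$
$O{\left(X,f \right)} = \frac{1}{18 X}$ ($O{\left(X,f \right)} = \frac{1}{9 \left(X + X\right)} = \frac{1}{9 \cdot 2 X} = \frac{\frac{1}{2} \frac{1}{X}}{9} = \frac{1}{18 X}$)
$\sqrt{227 + O{\left(-4,S{\left(1,-4 \right)} \right)}} = \sqrt{227 + \frac{1}{18 \left(-4\right)}} = \sqrt{227 + \frac{1}{18} \left(- \frac{1}{4}\right)} = \sqrt{227 - \frac{1}{72}} = \sqrt{\frac{16343}{72}} = \frac{\sqrt{32686}}{12}$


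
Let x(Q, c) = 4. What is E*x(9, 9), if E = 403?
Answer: 1612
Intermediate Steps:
E*x(9, 9) = 403*4 = 1612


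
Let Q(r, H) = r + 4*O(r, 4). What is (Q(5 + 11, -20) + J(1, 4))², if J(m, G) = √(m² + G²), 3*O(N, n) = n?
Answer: 4249/9 + 128*√17/3 ≈ 648.03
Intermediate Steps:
O(N, n) = n/3
J(m, G) = √(G² + m²)
Q(r, H) = 16/3 + r (Q(r, H) = r + 4*((⅓)*4) = r + 4*(4/3) = r + 16/3 = 16/3 + r)
(Q(5 + 11, -20) + J(1, 4))² = ((16/3 + (5 + 11)) + √(4² + 1²))² = ((16/3 + 16) + √(16 + 1))² = (64/3 + √17)²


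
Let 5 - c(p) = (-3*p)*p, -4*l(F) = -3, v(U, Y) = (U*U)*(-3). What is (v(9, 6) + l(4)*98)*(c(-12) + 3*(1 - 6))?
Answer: -71529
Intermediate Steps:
v(U, Y) = -3*U**2 (v(U, Y) = U**2*(-3) = -3*U**2)
l(F) = 3/4 (l(F) = -1/4*(-3) = 3/4)
c(p) = 5 + 3*p**2 (c(p) = 5 - (-3*p)*p = 5 - (-3)*p**2 = 5 + 3*p**2)
(v(9, 6) + l(4)*98)*(c(-12) + 3*(1 - 6)) = (-3*9**2 + (3/4)*98)*((5 + 3*(-12)**2) + 3*(1 - 6)) = (-3*81 + 147/2)*((5 + 3*144) + 3*(-5)) = (-243 + 147/2)*((5 + 432) - 15) = -339*(437 - 15)/2 = -339/2*422 = -71529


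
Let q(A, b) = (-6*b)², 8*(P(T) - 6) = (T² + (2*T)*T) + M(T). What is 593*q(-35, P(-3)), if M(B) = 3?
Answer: 8117577/4 ≈ 2.0294e+6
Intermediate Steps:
P(T) = 51/8 + 3*T²/8 (P(T) = 6 + ((T² + (2*T)*T) + 3)/8 = 6 + ((T² + 2*T²) + 3)/8 = 6 + (3*T² + 3)/8 = 6 + (3 + 3*T²)/8 = 6 + (3/8 + 3*T²/8) = 51/8 + 3*T²/8)
q(A, b) = 36*b²
593*q(-35, P(-3)) = 593*(36*(51/8 + (3/8)*(-3)²)²) = 593*(36*(51/8 + (3/8)*9)²) = 593*(36*(51/8 + 27/8)²) = 593*(36*(39/4)²) = 593*(36*(1521/16)) = 593*(13689/4) = 8117577/4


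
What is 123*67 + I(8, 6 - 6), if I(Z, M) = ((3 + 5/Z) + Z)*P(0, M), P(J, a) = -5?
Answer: 65463/8 ≈ 8182.9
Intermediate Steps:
I(Z, M) = -15 - 25/Z - 5*Z (I(Z, M) = ((3 + 5/Z) + Z)*(-5) = (3 + Z + 5/Z)*(-5) = -15 - 25/Z - 5*Z)
123*67 + I(8, 6 - 6) = 123*67 + (-15 - 25/8 - 5*8) = 8241 + (-15 - 25*⅛ - 40) = 8241 + (-15 - 25/8 - 40) = 8241 - 465/8 = 65463/8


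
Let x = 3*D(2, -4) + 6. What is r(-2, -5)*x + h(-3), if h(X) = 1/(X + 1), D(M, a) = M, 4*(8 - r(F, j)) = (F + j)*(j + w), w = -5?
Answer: -229/2 ≈ -114.50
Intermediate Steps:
r(F, j) = 8 - (-5 + j)*(F + j)/4 (r(F, j) = 8 - (F + j)*(j - 5)/4 = 8 - (F + j)*(-5 + j)/4 = 8 - (-5 + j)*(F + j)/4)
h(X) = 1/(1 + X)
x = 12 (x = 3*2 + 6 = 6 + 6 = 12)
r(-2, -5)*x + h(-3) = (8 - ¼*(-5)² + (5/4)*(-2) + (5/4)*(-5) - ¼*(-2)*(-5))*12 + 1/(1 - 3) = (8 - ¼*25 - 5/2 - 25/4 - 5/2)*12 + 1/(-2) = (8 - 25/4 - 5/2 - 25/4 - 5/2)*12 - ½ = -19/2*12 - ½ = -114 - ½ = -229/2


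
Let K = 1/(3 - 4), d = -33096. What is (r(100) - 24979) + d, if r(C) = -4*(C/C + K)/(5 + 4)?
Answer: -58075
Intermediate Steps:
K = -1 (K = 1/(-1) = -1)
r(C) = 0 (r(C) = -4*(C/C - 1)/(5 + 4) = -4*(1 - 1)/9 = -0/9 = -4*0 = 0)
(r(100) - 24979) + d = (0 - 24979) - 33096 = -24979 - 33096 = -58075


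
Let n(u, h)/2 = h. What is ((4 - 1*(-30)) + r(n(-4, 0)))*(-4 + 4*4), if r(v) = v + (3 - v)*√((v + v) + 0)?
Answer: 408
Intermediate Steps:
n(u, h) = 2*h
r(v) = v + √2*√v*(3 - v) (r(v) = v + (3 - v)*√(2*v + 0) = v + (3 - v)*√(2*v) = v + (3 - v)*(√2*√v) = v + √2*√v*(3 - v))
((4 - 1*(-30)) + r(n(-4, 0)))*(-4 + 4*4) = ((4 - 1*(-30)) + (2*0 - √2*(2*0)^(3/2) + 3*√2*√(2*0)))*(-4 + 4*4) = ((4 + 30) + (0 - √2*0^(3/2) + 3*√2*√0))*(-4 + 16) = (34 + (0 - 1*√2*0 + 3*√2*0))*12 = (34 + (0 + 0 + 0))*12 = (34 + 0)*12 = 34*12 = 408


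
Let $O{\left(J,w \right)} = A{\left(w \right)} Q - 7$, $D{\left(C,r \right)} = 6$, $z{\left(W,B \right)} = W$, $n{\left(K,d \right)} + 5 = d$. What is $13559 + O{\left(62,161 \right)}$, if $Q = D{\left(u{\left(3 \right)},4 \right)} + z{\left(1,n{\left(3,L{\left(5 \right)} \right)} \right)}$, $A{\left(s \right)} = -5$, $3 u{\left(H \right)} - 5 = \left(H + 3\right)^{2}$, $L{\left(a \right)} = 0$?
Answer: $13517$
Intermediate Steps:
$n{\left(K,d \right)} = -5 + d$
$u{\left(H \right)} = \frac{5}{3} + \frac{\left(3 + H\right)^{2}}{3}$ ($u{\left(H \right)} = \frac{5}{3} + \frac{\left(H + 3\right)^{2}}{3} = \frac{5}{3} + \frac{\left(3 + H\right)^{2}}{3}$)
$Q = 7$ ($Q = 6 + 1 = 7$)
$O{\left(J,w \right)} = -42$ ($O{\left(J,w \right)} = \left(-5\right) 7 - 7 = -35 - 7 = -42$)
$13559 + O{\left(62,161 \right)} = 13559 - 42 = 13517$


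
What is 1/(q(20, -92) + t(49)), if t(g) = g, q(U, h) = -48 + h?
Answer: -1/91 ≈ -0.010989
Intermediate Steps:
1/(q(20, -92) + t(49)) = 1/((-48 - 92) + 49) = 1/(-140 + 49) = 1/(-91) = -1/91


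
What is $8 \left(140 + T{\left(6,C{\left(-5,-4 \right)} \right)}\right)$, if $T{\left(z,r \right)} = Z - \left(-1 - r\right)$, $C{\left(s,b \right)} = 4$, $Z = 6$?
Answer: $1208$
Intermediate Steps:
$T{\left(z,r \right)} = 7 + r$ ($T{\left(z,r \right)} = 6 - \left(-1 - r\right) = 6 + \left(1 + r\right) = 7 + r$)
$8 \left(140 + T{\left(6,C{\left(-5,-4 \right)} \right)}\right) = 8 \left(140 + \left(7 + 4\right)\right) = 8 \left(140 + 11\right) = 8 \cdot 151 = 1208$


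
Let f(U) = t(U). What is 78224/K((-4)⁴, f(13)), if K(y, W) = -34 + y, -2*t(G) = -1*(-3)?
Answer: 39112/111 ≈ 352.36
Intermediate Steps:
t(G) = -3/2 (t(G) = -(-1)*(-3)/2 = -½*3 = -3/2)
f(U) = -3/2
78224/K((-4)⁴, f(13)) = 78224/(-34 + (-4)⁴) = 78224/(-34 + 256) = 78224/222 = 78224*(1/222) = 39112/111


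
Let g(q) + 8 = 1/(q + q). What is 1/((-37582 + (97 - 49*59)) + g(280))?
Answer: -560/22615039 ≈ -2.4762e-5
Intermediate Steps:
g(q) = -8 + 1/(2*q) (g(q) = -8 + 1/(q + q) = -8 + 1/(2*q))
1/((-37582 + (97 - 49*59)) + g(280)) = 1/((-37582 + (97 - 49*59)) + (-8 + (½)/280)) = 1/((-37582 + (97 - 2891)) + (-8 + (½)*(1/280))) = 1/((-37582 - 2794) + (-8 + 1/560)) = 1/(-40376 - 4479/560) = 1/(-22615039/560) = -560/22615039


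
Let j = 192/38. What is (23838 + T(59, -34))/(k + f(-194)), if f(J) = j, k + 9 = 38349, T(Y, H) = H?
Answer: 113069/182139 ≈ 0.62078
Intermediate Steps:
k = 38340 (k = -9 + 38349 = 38340)
j = 96/19 (j = 192*(1/38) = 96/19 ≈ 5.0526)
f(J) = 96/19
(23838 + T(59, -34))/(k + f(-194)) = (23838 - 34)/(38340 + 96/19) = 23804/(728556/19) = 23804*(19/728556) = 113069/182139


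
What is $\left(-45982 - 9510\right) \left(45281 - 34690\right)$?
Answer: $-587715772$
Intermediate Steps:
$\left(-45982 - 9510\right) \left(45281 - 34690\right) = \left(-55492\right) 10591 = -587715772$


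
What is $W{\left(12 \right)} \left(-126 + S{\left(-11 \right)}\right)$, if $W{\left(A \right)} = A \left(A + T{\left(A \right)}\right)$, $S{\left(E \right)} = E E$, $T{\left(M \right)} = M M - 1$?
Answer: $-9300$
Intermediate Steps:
$T{\left(M \right)} = -1 + M^{2}$ ($T{\left(M \right)} = M^{2} - 1 = -1 + M^{2}$)
$S{\left(E \right)} = E^{2}$
$W{\left(A \right)} = A \left(-1 + A + A^{2}\right)$ ($W{\left(A \right)} = A \left(A + \left(-1 + A^{2}\right)\right) = A \left(-1 + A + A^{2}\right)$)
$W{\left(12 \right)} \left(-126 + S{\left(-11 \right)}\right) = 12 \left(-1 + 12 + 12^{2}\right) \left(-126 + \left(-11\right)^{2}\right) = 12 \left(-1 + 12 + 144\right) \left(-126 + 121\right) = 12 \cdot 155 \left(-5\right) = 1860 \left(-5\right) = -9300$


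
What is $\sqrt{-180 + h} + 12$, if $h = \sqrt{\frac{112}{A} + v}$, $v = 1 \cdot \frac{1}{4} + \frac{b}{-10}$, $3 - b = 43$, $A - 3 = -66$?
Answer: $12 + \frac{\sqrt{-6480 + 6 \sqrt{89}}}{6} \approx 12.0 + 13.358 i$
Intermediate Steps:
$A = -63$ ($A = 3 - 66 = -63$)
$b = -40$ ($b = 3 - 43 = -40$)
$v = \frac{17}{4}$ ($v = 1 \cdot \frac{1}{4} - \frac{40}{-10} = 1 \cdot \frac{1}{4} - -4 = \frac{1}{4} + 4 = \frac{17}{4} \approx 4.25$)
$h = \frac{\sqrt{89}}{6}$ ($h = \sqrt{\frac{112}{-63} + \frac{17}{4}} = \sqrt{112 \left(- \frac{1}{63}\right) + \frac{17}{4}} = \sqrt{- \frac{16}{9} + \frac{17}{4}} = \sqrt{\frac{89}{36}} = \frac{\sqrt{89}}{6} \approx 1.5723$)
$\sqrt{-180 + h} + 12 = \sqrt{-180 + \frac{\sqrt{89}}{6}} + 12 = 12 + \sqrt{-180 + \frac{\sqrt{89}}{6}}$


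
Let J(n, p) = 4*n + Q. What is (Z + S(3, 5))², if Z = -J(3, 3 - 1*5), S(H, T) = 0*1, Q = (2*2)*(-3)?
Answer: 0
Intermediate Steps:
Q = -12 (Q = 4*(-3) = -12)
S(H, T) = 0
J(n, p) = -12 + 4*n (J(n, p) = 4*n - 12 = -12 + 4*n)
Z = 0 (Z = -(-12 + 4*3) = -(-12 + 12) = -1*0 = 0)
(Z + S(3, 5))² = (0 + 0)² = 0² = 0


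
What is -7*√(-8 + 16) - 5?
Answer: -5 - 14*√2 ≈ -24.799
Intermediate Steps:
-7*√(-8 + 16) - 5 = -14*√2 - 5 = -5 - 14*√2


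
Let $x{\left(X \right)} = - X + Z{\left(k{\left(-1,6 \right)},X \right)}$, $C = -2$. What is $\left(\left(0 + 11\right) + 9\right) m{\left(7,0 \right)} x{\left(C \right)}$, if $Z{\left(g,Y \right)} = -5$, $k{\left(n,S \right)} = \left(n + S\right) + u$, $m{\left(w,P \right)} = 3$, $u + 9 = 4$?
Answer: $-180$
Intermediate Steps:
$u = -5$ ($u = -9 + 4 = -5$)
$k{\left(n,S \right)} = -5 + S + n$ ($k{\left(n,S \right)} = \left(n + S\right) - 5 = \left(S + n\right) - 5 = -5 + S + n$)
$x{\left(X \right)} = -5 - X$ ($x{\left(X \right)} = - X - 5 = -5 - X$)
$\left(\left(0 + 11\right) + 9\right) m{\left(7,0 \right)} x{\left(C \right)} = \left(\left(0 + 11\right) + 9\right) 3 \left(-5 - -2\right) = \left(11 + 9\right) 3 \left(-5 + 2\right) = 20 \cdot 3 \left(-3\right) = 60 \left(-3\right) = -180$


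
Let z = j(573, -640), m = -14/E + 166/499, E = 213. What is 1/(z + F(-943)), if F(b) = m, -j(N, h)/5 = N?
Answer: -106287/304483883 ≈ -0.00034907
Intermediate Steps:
j(N, h) = -5*N
m = 28372/106287 (m = -14/213 + 166/499 = 28372/106287 ≈ 0.26694)
F(b) = 28372/106287
z = -2865 (z = -5*573 = -2865)
1/(z + F(-943)) = 1/(-2865 + 28372/106287) = 1/(-304483883/106287) = -106287/304483883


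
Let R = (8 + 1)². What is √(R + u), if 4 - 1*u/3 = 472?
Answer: 21*I*√3 ≈ 36.373*I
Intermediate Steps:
u = -1404 (u = 12 - 3*472 = 12 - 1416 = -1404)
R = 81 (R = 9² = 81)
√(R + u) = √(81 - 1404) = √(-1323) = 21*I*√3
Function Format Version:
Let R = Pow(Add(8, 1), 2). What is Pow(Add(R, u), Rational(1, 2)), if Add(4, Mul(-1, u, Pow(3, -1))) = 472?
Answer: Mul(21, I, Pow(3, Rational(1, 2))) ≈ Mul(36.373, I)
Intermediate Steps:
u = -1404 (u = Add(12, Mul(-3, 472)) = Add(12, -1416) = -1404)
R = 81 (R = Pow(9, 2) = 81)
Pow(Add(R, u), Rational(1, 2)) = Pow(Add(81, -1404), Rational(1, 2)) = Pow(-1323, Rational(1, 2)) = Mul(21, I, Pow(3, Rational(1, 2)))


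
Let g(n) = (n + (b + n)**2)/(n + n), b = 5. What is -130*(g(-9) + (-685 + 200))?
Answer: 567905/9 ≈ 63101.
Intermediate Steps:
g(n) = (n + (5 + n)**2)/(2*n) (g(n) = (n + (5 + n)**2)/(n + n) = (n + (5 + n)**2)/((2*n)) = (n + (5 + n)**2)*(1/(2*n)) = (n + (5 + n)**2)/(2*n))
-130*(g(-9) + (-685 + 200)) = -130*((1/2)*(-9 + (5 - 9)**2)/(-9) + (-685 + 200)) = -130*((1/2)*(-1/9)*(-9 + (-4)**2) - 485) = -130*((1/2)*(-1/9)*(-9 + 16) - 485) = -130*((1/2)*(-1/9)*7 - 485) = -130*(-7/18 - 485) = -130*(-8737/18) = 567905/9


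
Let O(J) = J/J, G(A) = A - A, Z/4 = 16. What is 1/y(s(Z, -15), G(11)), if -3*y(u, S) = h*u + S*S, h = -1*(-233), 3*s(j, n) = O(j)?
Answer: -9/233 ≈ -0.038627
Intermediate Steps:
Z = 64 (Z = 4*16 = 64)
G(A) = 0
O(J) = 1
s(j, n) = 1/3 (s(j, n) = (1/3)*1 = 1/3)
h = 233
y(u, S) = -233*u/3 - S**2/3 (y(u, S) = -(233*u + S*S)/3 = -(233*u + S**2)/3 = -(S**2 + 233*u)/3 = -233*u/3 - S**2/3)
1/y(s(Z, -15), G(11)) = 1/(-233/3*1/3 - 1/3*0**2) = 1/(-233/9 - 1/3*0) = 1/(-233/9 + 0) = 1/(-233/9) = -9/233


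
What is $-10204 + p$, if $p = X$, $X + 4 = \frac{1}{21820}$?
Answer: $- \frac{222738559}{21820} \approx -10208.0$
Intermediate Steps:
$X = - \frac{87279}{21820}$ ($X = -4 + \frac{1}{21820} = - \frac{87279}{21820} \approx -4.0$)
$p = - \frac{87279}{21820} \approx -4.0$
$-10204 + p = -10204 - \frac{87279}{21820} = - \frac{222738559}{21820}$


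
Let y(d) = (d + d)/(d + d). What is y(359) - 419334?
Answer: -419333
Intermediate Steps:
y(d) = 1 (y(d) = (2*d)/((2*d)) = (2*d)*(1/(2*d)) = 1)
y(359) - 419334 = 1 - 419334 = -419333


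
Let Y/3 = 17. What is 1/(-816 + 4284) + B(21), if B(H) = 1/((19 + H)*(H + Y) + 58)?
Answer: 3203/5094492 ≈ 0.00062872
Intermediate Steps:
Y = 51 (Y = 3*17 = 51)
B(H) = 1/(58 + (19 + H)*(51 + H)) (B(H) = 1/((19 + H)*(H + 51) + 58) = 1/((19 + H)*(51 + H) + 58) = 1/(58 + (19 + H)*(51 + H)))
1/(-816 + 4284) + B(21) = 1/(-816 + 4284) + 1/(1027 + 21² + 70*21) = 1/3468 + 1/(1027 + 441 + 1470) = 1/3468 + 1/2938 = 3203/5094492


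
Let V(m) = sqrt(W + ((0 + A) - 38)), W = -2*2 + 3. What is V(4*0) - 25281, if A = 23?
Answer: -25281 + 4*I ≈ -25281.0 + 4.0*I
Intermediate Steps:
W = -1 (W = -4 + 3 = -1)
V(m) = 4*I (V(m) = sqrt(-1 + ((0 + 23) - 38)) = sqrt(-1 + (23 - 38)) = sqrt(-1 - 15) = sqrt(-16) = 4*I)
V(4*0) - 25281 = 4*I - 25281 = -25281 + 4*I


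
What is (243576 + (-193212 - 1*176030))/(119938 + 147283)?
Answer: -125666/267221 ≈ -0.47027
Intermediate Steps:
(243576 + (-193212 - 1*176030))/(119938 + 147283) = (243576 + (-193212 - 176030))/267221 = (243576 - 369242)*(1/267221) = -125666*1/267221 = -125666/267221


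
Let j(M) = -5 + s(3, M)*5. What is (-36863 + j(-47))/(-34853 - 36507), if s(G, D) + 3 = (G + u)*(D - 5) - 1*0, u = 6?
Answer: 39223/71360 ≈ 0.54965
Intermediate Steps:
s(G, D) = -3 + (-5 + D)*(6 + G) (s(G, D) = -3 + ((G + 6)*(D - 5) - 1*0) = -3 + ((6 + G)*(-5 + D) + 0) = -3 + ((-5 + D)*(6 + G) + 0) = -3 + (-5 + D)*(6 + G))
j(M) = -245 + 45*M (j(M) = -5 + (-33 - 5*3 + 6*M + M*3)*5 = -5 + (-33 - 15 + 6*M + 3*M)*5 = -5 + (-48 + 9*M)*5 = -5 + (-240 + 45*M) = -245 + 45*M)
(-36863 + j(-47))/(-34853 - 36507) = (-36863 + (-245 + 45*(-47)))/(-34853 - 36507) = (-36863 + (-245 - 2115))/(-71360) = (-36863 - 2360)*(-1/71360) = -39223*(-1/71360) = 39223/71360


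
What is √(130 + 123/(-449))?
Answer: √26152903/449 ≈ 11.390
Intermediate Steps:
√(130 + 123/(-449)) = √(130 + 123*(-1/449)) = √(130 - 123/449) = √(58247/449) = √26152903/449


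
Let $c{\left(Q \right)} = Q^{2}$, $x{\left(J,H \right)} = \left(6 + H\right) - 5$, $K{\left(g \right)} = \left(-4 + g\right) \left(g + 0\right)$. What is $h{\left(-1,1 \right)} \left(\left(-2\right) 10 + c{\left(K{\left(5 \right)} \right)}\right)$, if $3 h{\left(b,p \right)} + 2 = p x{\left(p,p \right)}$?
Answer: $0$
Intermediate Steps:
$K{\left(g \right)} = g \left(-4 + g\right)$ ($K{\left(g \right)} = \left(-4 + g\right) g = g \left(-4 + g\right)$)
$x{\left(J,H \right)} = 1 + H$
$h{\left(b,p \right)} = - \frac{2}{3} + \frac{p \left(1 + p\right)}{3}$
$h{\left(-1,1 \right)} \left(\left(-2\right) 10 + c{\left(K{\left(5 \right)} \right)}\right) = \left(- \frac{2}{3} + \frac{1}{3} \cdot 1 \left(1 + 1\right)\right) \left(\left(-2\right) 10 + \left(5 \left(-4 + 5\right)\right)^{2}\right) = \left(- \frac{2}{3} + \frac{1}{3} \cdot 1 \cdot 2\right) \left(-20 + \left(5 \cdot 1\right)^{2}\right) = \left(- \frac{2}{3} + \frac{2}{3}\right) \left(-20 + 5^{2}\right) = 0 \left(-20 + 25\right) = 0 \cdot 5 = 0$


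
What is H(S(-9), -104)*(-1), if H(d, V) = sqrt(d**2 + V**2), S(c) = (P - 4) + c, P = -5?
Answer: -2*sqrt(2785) ≈ -105.55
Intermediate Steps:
S(c) = -9 + c (S(c) = (-5 - 4) + c = -9 + c)
H(d, V) = sqrt(V**2 + d**2)
H(S(-9), -104)*(-1) = sqrt((-104)**2 + (-9 - 9)**2)*(-1) = sqrt(10816 + (-18)**2)*(-1) = sqrt(10816 + 324)*(-1) = sqrt(11140)*(-1) = (2*sqrt(2785))*(-1) = -2*sqrt(2785)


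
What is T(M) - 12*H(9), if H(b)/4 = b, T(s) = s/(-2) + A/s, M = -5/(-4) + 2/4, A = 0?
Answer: -3463/8 ≈ -432.88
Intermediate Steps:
M = 7/4 (M = -5*(-¼) + 2*(¼) = 5/4 + ½ = 7/4 ≈ 1.7500)
T(s) = -s/2 (T(s) = s/(-2) + 0/s = s*(-½) + 0 = -s/2 + 0 = -s/2)
H(b) = 4*b
T(M) - 12*H(9) = -½*7/4 - 48*9 = -7/8 - 12*36 = -7/8 - 432 = -3463/8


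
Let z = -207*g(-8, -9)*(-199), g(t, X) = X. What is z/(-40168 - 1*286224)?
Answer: 370737/326392 ≈ 1.1359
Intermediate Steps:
z = -370737 (z = -207*(-9)*(-199) = 1863*(-199) = -370737)
z/(-40168 - 1*286224) = -370737/(-40168 - 1*286224) = -370737/(-40168 - 286224) = -370737/(-326392) = -370737*(-1/326392) = 370737/326392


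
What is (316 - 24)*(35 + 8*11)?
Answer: 35916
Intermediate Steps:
(316 - 24)*(35 + 8*11) = 292*(35 + 88) = 292*123 = 35916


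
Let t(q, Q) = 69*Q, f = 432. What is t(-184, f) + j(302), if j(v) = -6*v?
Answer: 27996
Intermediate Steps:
t(-184, f) + j(302) = 69*432 - 6*302 = 29808 - 1812 = 27996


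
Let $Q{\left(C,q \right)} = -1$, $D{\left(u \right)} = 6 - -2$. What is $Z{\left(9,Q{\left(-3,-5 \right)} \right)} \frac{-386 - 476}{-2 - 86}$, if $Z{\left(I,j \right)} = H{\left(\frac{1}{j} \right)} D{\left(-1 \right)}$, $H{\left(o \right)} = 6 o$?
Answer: $- \frac{5172}{11} \approx -470.18$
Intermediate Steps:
$D{\left(u \right)} = 8$ ($D{\left(u \right)} = 6 + 2 = 8$)
$Z{\left(I,j \right)} = \frac{48}{j}$ ($Z{\left(I,j \right)} = \frac{6}{j} 8 = \frac{48}{j}$)
$Z{\left(9,Q{\left(-3,-5 \right)} \right)} \frac{-386 - 476}{-2 - 86} = \frac{48}{-1} \frac{-386 - 476}{-2 - 86} = 48 \left(-1\right) \left(- \frac{862}{-88}\right) = - 48 \left(\left(-862\right) \left(- \frac{1}{88}\right)\right) = \left(-48\right) \frac{431}{44} = - \frac{5172}{11}$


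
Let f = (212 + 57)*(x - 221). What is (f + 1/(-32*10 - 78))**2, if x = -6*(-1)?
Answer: 529843562025561/158404 ≈ 3.3449e+9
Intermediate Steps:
x = 6
f = -57835 (f = (212 + 57)*(6 - 221) = 269*(-215) = -57835)
(f + 1/(-32*10 - 78))**2 = (-57835 + 1/(-32*10 - 78))**2 = (-57835 + 1/(-320 - 78))**2 = (-57835 + 1/(-398))**2 = (-57835 - 1/398)**2 = (-23018331/398)**2 = 529843562025561/158404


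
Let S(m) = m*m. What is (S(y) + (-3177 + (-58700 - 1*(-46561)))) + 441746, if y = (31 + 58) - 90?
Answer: 426431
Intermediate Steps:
y = -1 (y = 89 - 90 = -1)
S(m) = m**2
(S(y) + (-3177 + (-58700 - 1*(-46561)))) + 441746 = ((-1)**2 + (-3177 + (-58700 - 1*(-46561)))) + 441746 = (1 + (-3177 + (-58700 + 46561))) + 441746 = (1 + (-3177 - 12139)) + 441746 = (1 - 15316) + 441746 = -15315 + 441746 = 426431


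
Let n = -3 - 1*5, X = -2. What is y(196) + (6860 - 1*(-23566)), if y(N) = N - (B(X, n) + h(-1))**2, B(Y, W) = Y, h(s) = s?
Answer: 30613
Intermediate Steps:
n = -8 (n = -3 - 5 = -8)
y(N) = -9 + N (y(N) = N - (-2 - 1)**2 = N - 1*(-3)**2 = N - 1*9 = N - 9 = -9 + N)
y(196) + (6860 - 1*(-23566)) = (-9 + 196) + (6860 - 1*(-23566)) = 187 + (6860 + 23566) = 187 + 30426 = 30613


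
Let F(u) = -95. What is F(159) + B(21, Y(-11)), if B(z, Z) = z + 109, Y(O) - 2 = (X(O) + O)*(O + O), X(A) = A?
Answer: 35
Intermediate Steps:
Y(O) = 2 + 4*O**2 (Y(O) = 2 + (O + O)*(O + O) = 2 + (2*O)*(2*O) = 2 + 4*O**2)
B(z, Z) = 109 + z
F(159) + B(21, Y(-11)) = -95 + (109 + 21) = -95 + 130 = 35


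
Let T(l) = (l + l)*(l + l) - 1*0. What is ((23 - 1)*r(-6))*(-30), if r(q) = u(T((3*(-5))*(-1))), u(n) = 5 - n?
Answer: 590700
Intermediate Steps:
T(l) = 4*l² (T(l) = (2*l)*(2*l) + 0 = 4*l² + 0 = 4*l²)
r(q) = -895 (r(q) = 5 - 4*((3*(-5))*(-1))² = 5 - 4*(-15*(-1))² = 5 - 4*15² = 5 - 4*225 = 5 - 1*900 = 5 - 900 = -895)
((23 - 1)*r(-6))*(-30) = ((23 - 1)*(-895))*(-30) = (22*(-895))*(-30) = -19690*(-30) = 590700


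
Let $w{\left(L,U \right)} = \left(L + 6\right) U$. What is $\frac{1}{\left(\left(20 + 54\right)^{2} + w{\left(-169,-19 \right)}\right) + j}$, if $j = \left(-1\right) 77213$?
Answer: $- \frac{1}{68640} \approx -1.4569 \cdot 10^{-5}$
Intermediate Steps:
$w{\left(L,U \right)} = U \left(6 + L\right)$ ($w{\left(L,U \right)} = \left(6 + L\right) U = U \left(6 + L\right)$)
$j = -77213$
$\frac{1}{\left(\left(20 + 54\right)^{2} + w{\left(-169,-19 \right)}\right) + j} = \frac{1}{\left(\left(20 + 54\right)^{2} - 19 \left(6 - 169\right)\right) - 77213} = \frac{1}{\left(74^{2} - -3097\right) - 77213} = \frac{1}{\left(5476 + 3097\right) - 77213} = \frac{1}{8573 - 77213} = \frac{1}{-68640} = - \frac{1}{68640}$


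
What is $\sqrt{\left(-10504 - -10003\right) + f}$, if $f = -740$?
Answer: $i \sqrt{1241} \approx 35.228 i$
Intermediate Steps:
$\sqrt{\left(-10504 - -10003\right) + f} = \sqrt{\left(-10504 - -10003\right) - 740} = \sqrt{\left(-10504 + 10003\right) - 740} = \sqrt{-501 - 740} = \sqrt{-1241} = i \sqrt{1241}$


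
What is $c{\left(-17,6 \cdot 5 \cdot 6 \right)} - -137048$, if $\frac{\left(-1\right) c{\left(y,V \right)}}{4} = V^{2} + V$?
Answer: $6728$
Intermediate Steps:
$c{\left(y,V \right)} = - 4 V - 4 V^{2}$ ($c{\left(y,V \right)} = - 4 \left(V^{2} + V\right) = - 4 \left(V + V^{2}\right) = - 4 V - 4 V^{2}$)
$c{\left(-17,6 \cdot 5 \cdot 6 \right)} - -137048 = - 4 \cdot 6 \cdot 5 \cdot 6 \left(1 + 6 \cdot 5 \cdot 6\right) - -137048 = - 4 \cdot 30 \cdot 6 \left(1 + 30 \cdot 6\right) + 137048 = \left(-4\right) 180 \left(1 + 180\right) + 137048 = \left(-4\right) 180 \cdot 181 + 137048 = -130320 + 137048 = 6728$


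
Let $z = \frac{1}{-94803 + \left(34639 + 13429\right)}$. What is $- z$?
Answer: $\frac{1}{46735} \approx 2.1397 \cdot 10^{-5}$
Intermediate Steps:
$z = - \frac{1}{46735}$ ($z = \frac{1}{-94803 + 48068} = \frac{1}{-46735} = - \frac{1}{46735} \approx -2.1397 \cdot 10^{-5}$)
$- z = \left(-1\right) \left(- \frac{1}{46735}\right) = \frac{1}{46735}$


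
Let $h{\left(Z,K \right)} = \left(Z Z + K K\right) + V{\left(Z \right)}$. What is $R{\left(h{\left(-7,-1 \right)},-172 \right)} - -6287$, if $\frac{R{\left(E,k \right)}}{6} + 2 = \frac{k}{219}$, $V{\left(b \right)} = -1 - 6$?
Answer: $\frac{457731}{73} \approx 6270.3$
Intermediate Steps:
$V{\left(b \right)} = -7$ ($V{\left(b \right)} = -1 - 6 = -7$)
$h{\left(Z,K \right)} = -7 + K^{2} + Z^{2}$ ($h{\left(Z,K \right)} = \left(Z Z + K K\right) - 7 = \left(Z^{2} + K^{2}\right) - 7 = \left(K^{2} + Z^{2}\right) - 7 = -7 + K^{2} + Z^{2}$)
$R{\left(E,k \right)} = -12 + \frac{2 k}{73}$ ($R{\left(E,k \right)} = -12 + 6 \frac{k}{219} = -12 + \frac{2 k}{73}$)
$R{\left(h{\left(-7,-1 \right)},-172 \right)} - -6287 = \left(-12 + \frac{2}{73} \left(-172\right)\right) - -6287 = \left(-12 - \frac{344}{73}\right) + 6287 = - \frac{1220}{73} + 6287 = \frac{457731}{73}$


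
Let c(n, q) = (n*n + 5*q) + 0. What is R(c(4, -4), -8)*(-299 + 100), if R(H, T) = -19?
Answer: 3781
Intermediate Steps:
c(n, q) = n**2 + 5*q (c(n, q) = (n**2 + 5*q) + 0 = n**2 + 5*q)
R(c(4, -4), -8)*(-299 + 100) = -19*(-299 + 100) = -19*(-199) = 3781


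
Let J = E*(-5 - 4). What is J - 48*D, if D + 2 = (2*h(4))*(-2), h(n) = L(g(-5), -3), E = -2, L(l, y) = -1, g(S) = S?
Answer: -78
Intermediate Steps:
h(n) = -1
J = 18 (J = -2*(-5 - 4) = -2*(-9) = 18)
D = 2 (D = -2 + (2*(-1))*(-2) = -2 - 2*(-2) = -2 + 4 = 2)
J - 48*D = 18 - 48*2 = 18 - 96 = -78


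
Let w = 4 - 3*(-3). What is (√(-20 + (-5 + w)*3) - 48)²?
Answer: 2116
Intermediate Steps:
w = 13 (w = 4 + 9 = 13)
(√(-20 + (-5 + w)*3) - 48)² = (√(-20 + (-5 + 13)*3) - 48)² = (√(-20 + 8*3) - 48)² = (√(-20 + 24) - 48)² = (√4 - 48)² = (2 - 48)² = (-46)² = 2116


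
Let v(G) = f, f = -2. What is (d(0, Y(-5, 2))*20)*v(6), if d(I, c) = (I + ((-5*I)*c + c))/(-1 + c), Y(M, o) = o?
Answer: -80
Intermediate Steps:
v(G) = -2
d(I, c) = (I + c - 5*I*c)/(-1 + c) (d(I, c) = (I + (-5*I*c + c))/(-1 + c) = (I + (c - 5*I*c))/(-1 + c) = (I + c - 5*I*c)/(-1 + c))
(d(0, Y(-5, 2))*20)*v(6) = (((0 + 2 - 5*0*2)/(-1 + 2))*20)*(-2) = (((0 + 2 + 0)/1)*20)*(-2) = ((1*2)*20)*(-2) = (2*20)*(-2) = 40*(-2) = -80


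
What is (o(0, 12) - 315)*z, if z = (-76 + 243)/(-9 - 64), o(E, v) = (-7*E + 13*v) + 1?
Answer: 26386/73 ≈ 361.45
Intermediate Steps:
o(E, v) = 1 - 7*E + 13*v
z = -167/73 (z = 167/(-73) = 167*(-1/73) = -167/73 ≈ -2.2877)
(o(0, 12) - 315)*z = ((1 - 7*0 + 13*12) - 315)*(-167/73) = ((1 + 0 + 156) - 315)*(-167/73) = (157 - 315)*(-167/73) = -158*(-167/73) = 26386/73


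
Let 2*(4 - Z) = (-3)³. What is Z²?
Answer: 1225/4 ≈ 306.25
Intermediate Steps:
Z = 35/2 (Z = 4 - ½*(-3)³ = 4 - ½*(-27) = 4 + 27/2 = 35/2 ≈ 17.500)
Z² = (35/2)² = 1225/4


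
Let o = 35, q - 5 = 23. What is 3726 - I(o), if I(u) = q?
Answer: 3698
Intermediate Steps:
q = 28 (q = 5 + 23 = 28)
I(u) = 28
3726 - I(o) = 3726 - 1*28 = 3726 - 28 = 3698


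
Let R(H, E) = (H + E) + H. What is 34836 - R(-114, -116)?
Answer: 35180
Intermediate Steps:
R(H, E) = E + 2*H (R(H, E) = (E + H) + H = E + 2*H)
34836 - R(-114, -116) = 34836 - (-116 + 2*(-114)) = 34836 - (-116 - 228) = 34836 - 1*(-344) = 34836 + 344 = 35180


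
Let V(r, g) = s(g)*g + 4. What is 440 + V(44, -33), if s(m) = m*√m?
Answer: 444 + 1089*I*√33 ≈ 444.0 + 6255.8*I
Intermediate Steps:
s(m) = m^(3/2)
V(r, g) = 4 + g^(5/2) (V(r, g) = g^(3/2)*g + 4 = g^(5/2) + 4 = 4 + g^(5/2))
440 + V(44, -33) = 440 + (4 + (-33)^(5/2)) = 440 + (4 + 1089*I*√33) = 444 + 1089*I*√33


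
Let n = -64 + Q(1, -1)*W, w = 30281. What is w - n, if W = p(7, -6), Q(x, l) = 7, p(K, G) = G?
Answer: 30387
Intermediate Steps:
W = -6
n = -106 (n = -64 + 7*(-6) = -64 - 42 = -106)
w - n = 30281 - 1*(-106) = 30281 + 106 = 30387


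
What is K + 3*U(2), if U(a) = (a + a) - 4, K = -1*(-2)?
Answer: 2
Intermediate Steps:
K = 2
U(a) = -4 + 2*a (U(a) = 2*a - 4 = -4 + 2*a)
K + 3*U(2) = 2 + 3*(-4 + 2*2) = 2 + 3*(-4 + 4) = 2 + 3*0 = 2 + 0 = 2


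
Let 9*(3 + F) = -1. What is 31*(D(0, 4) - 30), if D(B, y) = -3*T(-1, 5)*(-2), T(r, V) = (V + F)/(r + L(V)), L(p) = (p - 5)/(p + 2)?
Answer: -3844/3 ≈ -1281.3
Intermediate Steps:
F = -28/9 (F = -3 + (⅑)*(-1) = -3 - ⅑ = -28/9 ≈ -3.1111)
L(p) = (-5 + p)/(2 + p)
T(r, V) = (-28/9 + V)/(r + (-5 + V)/(2 + V)) (T(r, V) = (V - 28/9)/(r + (-5 + V)/(2 + V)) = (-28/9 + V)/(r + (-5 + V)/(2 + V)))
D(B, y) = -34/3 (D(B, y) = -(-28 + 9*5)*(2 + 5)/(3*(-5 + 5 - (2 + 5)))*(-2) = -(-28 + 45)*7/(3*(-5 + 5 - 1*7))*(-2) = -17*7/(3*(-5 + 5 - 7))*(-2) = -17*7/(3*(-7))*(-2) = -(-1)*17*7/(3*7)*(-2) = -3*(-17/9)*(-2) = (17/3)*(-2) = -34/3)
31*(D(0, 4) - 30) = 31*(-34/3 - 30) = 31*(-124/3) = -3844/3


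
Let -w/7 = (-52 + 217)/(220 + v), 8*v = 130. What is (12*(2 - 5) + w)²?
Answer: 135424/81 ≈ 1671.9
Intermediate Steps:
v = 65/4 (v = (⅛)*130 = 65/4 ≈ 16.250)
w = -44/9 (w = -7*(-52 + 217)/(220 + 65/4) = -1155/945/4 = -1155*4/945 = -7*44/63 = -44/9 ≈ -4.8889)
(12*(2 - 5) + w)² = (12*(2 - 5) - 44/9)² = (12*(-3) - 44/9)² = (-36 - 44/9)² = (-368/9)² = 135424/81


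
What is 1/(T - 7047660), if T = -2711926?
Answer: -1/9759586 ≈ -1.0246e-7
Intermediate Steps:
1/(T - 7047660) = 1/(-2711926 - 7047660) = 1/(-9759586) = -1/9759586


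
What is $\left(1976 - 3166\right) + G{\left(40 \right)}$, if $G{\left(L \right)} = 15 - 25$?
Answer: $-1200$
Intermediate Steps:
$G{\left(L \right)} = -10$
$\left(1976 - 3166\right) + G{\left(40 \right)} = \left(1976 - 3166\right) - 10 = -1190 - 10 = -1200$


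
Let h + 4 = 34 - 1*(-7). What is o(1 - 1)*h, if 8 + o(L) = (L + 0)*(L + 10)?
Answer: -296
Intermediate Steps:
o(L) = -8 + L*(10 + L) (o(L) = -8 + (L + 0)*(L + 10) = -8 + L*(10 + L))
h = 37 (h = -4 + (34 - 1*(-7)) = -4 + (34 + 7) = -4 + 41 = 37)
o(1 - 1)*h = (-8 + (1 - 1)**2 + 10*(1 - 1))*37 = (-8 + 0**2 + 10*0)*37 = (-8 + 0 + 0)*37 = -8*37 = -296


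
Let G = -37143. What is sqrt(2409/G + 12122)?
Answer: sqrt(1858161267699)/12381 ≈ 110.10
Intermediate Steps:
sqrt(2409/G + 12122) = sqrt(2409/(-37143) + 12122) = sqrt(2409*(-1/37143) + 12122) = sqrt(-803/12381 + 12122) = sqrt(150081679/12381) = sqrt(1858161267699)/12381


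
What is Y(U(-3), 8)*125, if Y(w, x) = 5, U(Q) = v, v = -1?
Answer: 625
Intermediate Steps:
U(Q) = -1
Y(U(-3), 8)*125 = 5*125 = 625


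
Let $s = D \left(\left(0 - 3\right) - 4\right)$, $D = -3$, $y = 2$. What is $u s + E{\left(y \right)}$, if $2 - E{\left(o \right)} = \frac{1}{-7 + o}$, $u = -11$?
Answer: $- \frac{1144}{5} \approx -228.8$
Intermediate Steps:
$E{\left(o \right)} = 2 - \frac{1}{-7 + o}$
$s = 21$ ($s = - 3 \left(\left(0 - 3\right) - 4\right) = - 3 \left(-3 - 4\right) = \left(-3\right) \left(-7\right) = 21$)
$u s + E{\left(y \right)} = \left(-11\right) 21 + \frac{-15 + 2 \cdot 2}{-7 + 2} = -231 + \frac{-15 + 4}{-5} = -231 - - \frac{11}{5} = -231 + \frac{11}{5} = - \frac{1144}{5}$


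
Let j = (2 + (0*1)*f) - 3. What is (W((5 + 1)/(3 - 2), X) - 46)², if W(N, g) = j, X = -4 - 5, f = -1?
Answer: 2209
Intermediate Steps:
j = -1 (j = (2 + (0*1)*(-1)) - 3 = (2 + 0*(-1)) - 3 = (2 + 0) - 3 = 2 - 3 = -1)
X = -9
W(N, g) = -1
(W((5 + 1)/(3 - 2), X) - 46)² = (-1 - 46)² = (-47)² = 2209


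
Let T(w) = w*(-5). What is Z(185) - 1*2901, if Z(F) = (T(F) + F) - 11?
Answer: -3652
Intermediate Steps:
T(w) = -5*w
Z(F) = -11 - 4*F (Z(F) = (-5*F + F) - 11 = -4*F - 11 = -11 - 4*F)
Z(185) - 1*2901 = (-11 - 4*185) - 1*2901 = (-11 - 740) - 2901 = -751 - 2901 = -3652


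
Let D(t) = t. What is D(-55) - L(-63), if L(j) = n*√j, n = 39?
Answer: -55 - 117*I*√7 ≈ -55.0 - 309.55*I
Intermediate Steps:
L(j) = 39*√j
D(-55) - L(-63) = -55 - 39*√(-63) = -55 - 39*3*I*√7 = -55 - 117*I*√7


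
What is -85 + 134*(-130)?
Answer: -17505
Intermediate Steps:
-85 + 134*(-130) = -85 - 17420 = -17505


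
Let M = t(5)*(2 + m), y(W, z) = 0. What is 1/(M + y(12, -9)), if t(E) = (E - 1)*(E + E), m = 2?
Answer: 1/160 ≈ 0.0062500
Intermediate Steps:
t(E) = 2*E*(-1 + E) (t(E) = (-1 + E)*(2*E) = 2*E*(-1 + E))
M = 160 (M = (2*5*(-1 + 5))*(2 + 2) = (2*5*4)*4 = 40*4 = 160)
1/(M + y(12, -9)) = 1/(160 + 0) = 1/160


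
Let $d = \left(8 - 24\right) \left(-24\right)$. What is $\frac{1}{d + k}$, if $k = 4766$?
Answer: $\frac{1}{5150} \approx 0.00019417$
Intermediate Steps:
$d = 384$ ($d = \left(8 - 24\right) \left(-24\right) = \left(-16\right) \left(-24\right) = 384$)
$\frac{1}{d + k} = \frac{1}{384 + 4766} = \frac{1}{5150}$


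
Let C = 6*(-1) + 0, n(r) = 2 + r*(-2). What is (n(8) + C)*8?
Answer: -160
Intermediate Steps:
n(r) = 2 - 2*r
C = -6 (C = -6 + 0 = -6)
(n(8) + C)*8 = ((2 - 2*8) - 6)*8 = ((2 - 16) - 6)*8 = (-14 - 6)*8 = -20*8 = -160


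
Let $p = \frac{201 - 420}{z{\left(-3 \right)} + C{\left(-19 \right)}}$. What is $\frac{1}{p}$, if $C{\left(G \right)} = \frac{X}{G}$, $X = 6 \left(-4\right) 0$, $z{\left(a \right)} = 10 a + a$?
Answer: $\frac{11}{73} \approx 0.15068$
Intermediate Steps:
$z{\left(a \right)} = 11 a$
$X = 0$ ($X = \left(-24\right) 0 = 0$)
$C{\left(G \right)} = 0$ ($C{\left(G \right)} = \frac{0}{G} = 0$)
$p = \frac{73}{11}$ ($p = \frac{201 - 420}{11 \left(-3\right) + 0} = - \frac{219}{-33 + 0} = - \frac{219}{-33} = \left(-219\right) \left(- \frac{1}{33}\right) = \frac{73}{11} \approx 6.6364$)
$\frac{1}{p} = \frac{1}{\frac{73}{11}} = \frac{11}{73}$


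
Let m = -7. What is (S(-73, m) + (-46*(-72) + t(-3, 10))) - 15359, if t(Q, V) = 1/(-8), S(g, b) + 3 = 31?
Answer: -96153/8 ≈ -12019.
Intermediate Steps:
S(g, b) = 28 (S(g, b) = -3 + 31 = 28)
t(Q, V) = -1/8
(S(-73, m) + (-46*(-72) + t(-3, 10))) - 15359 = (28 + (-46*(-72) - 1/8)) - 15359 = (28 + (3312 - 1/8)) - 15359 = (28 + 26495/8) - 15359 = 26719/8 - 15359 = -96153/8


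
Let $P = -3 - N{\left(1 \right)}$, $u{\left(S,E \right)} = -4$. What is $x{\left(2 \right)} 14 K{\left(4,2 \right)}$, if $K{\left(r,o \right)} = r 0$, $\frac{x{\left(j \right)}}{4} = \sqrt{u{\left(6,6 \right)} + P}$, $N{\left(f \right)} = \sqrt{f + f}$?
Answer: $0$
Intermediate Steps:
$N{\left(f \right)} = \sqrt{2} \sqrt{f}$ ($N{\left(f \right)} = \sqrt{2 f} = \sqrt{2} \sqrt{f}$)
$P = -3 - \sqrt{2}$ ($P = -3 - \sqrt{2} \sqrt{1} = -3 - \sqrt{2} \cdot 1 = -3 - \sqrt{2} \approx -4.4142$)
$x{\left(j \right)} = 4 \sqrt{-7 - \sqrt{2}}$ ($x{\left(j \right)} = 4 \sqrt{-4 - \left(3 + \sqrt{2}\right)} = 4 \sqrt{-7 - \sqrt{2}}$)
$K{\left(r,o \right)} = 0$
$x{\left(2 \right)} 14 K{\left(4,2 \right)} = 4 \sqrt{-7 - \sqrt{2}} \cdot 14 \cdot 0 = 56 \sqrt{-7 - \sqrt{2}} \cdot 0 = 0$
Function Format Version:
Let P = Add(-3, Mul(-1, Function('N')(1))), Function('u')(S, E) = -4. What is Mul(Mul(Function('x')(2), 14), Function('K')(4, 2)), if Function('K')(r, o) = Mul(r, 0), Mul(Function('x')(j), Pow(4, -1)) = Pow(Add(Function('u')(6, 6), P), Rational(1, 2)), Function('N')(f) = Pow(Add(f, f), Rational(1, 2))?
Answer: 0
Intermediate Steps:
Function('N')(f) = Mul(Pow(2, Rational(1, 2)), Pow(f, Rational(1, 2))) (Function('N')(f) = Pow(Mul(2, f), Rational(1, 2)) = Mul(Pow(2, Rational(1, 2)), Pow(f, Rational(1, 2))))
P = Add(-3, Mul(-1, Pow(2, Rational(1, 2)))) (P = Add(-3, Mul(-1, Mul(Pow(2, Rational(1, 2)), Pow(1, Rational(1, 2))))) = Add(-3, Mul(-1, Mul(Pow(2, Rational(1, 2)), 1))) = Add(-3, Mul(-1, Pow(2, Rational(1, 2)))) ≈ -4.4142)
Function('x')(j) = Mul(4, Pow(Add(-7, Mul(-1, Pow(2, Rational(1, 2)))), Rational(1, 2))) (Function('x')(j) = Mul(4, Pow(Add(-4, Add(-3, Mul(-1, Pow(2, Rational(1, 2))))), Rational(1, 2))) = Mul(4, Pow(Add(-7, Mul(-1, Pow(2, Rational(1, 2)))), Rational(1, 2))))
Function('K')(r, o) = 0
Mul(Mul(Function('x')(2), 14), Function('K')(4, 2)) = Mul(Mul(Mul(4, Pow(Add(-7, Mul(-1, Pow(2, Rational(1, 2)))), Rational(1, 2))), 14), 0) = Mul(Mul(56, Pow(Add(-7, Mul(-1, Pow(2, Rational(1, 2)))), Rational(1, 2))), 0) = 0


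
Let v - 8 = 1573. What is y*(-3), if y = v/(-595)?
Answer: 279/35 ≈ 7.9714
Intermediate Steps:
v = 1581 (v = 8 + 1573 = 1581)
y = -93/35 (y = 1581/(-595) = 1581*(-1/595) = -93/35 ≈ -2.6571)
y*(-3) = -93/35*(-3) = 279/35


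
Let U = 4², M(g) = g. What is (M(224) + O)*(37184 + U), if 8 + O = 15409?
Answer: 581250000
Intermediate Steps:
O = 15401 (O = -8 + 15409 = 15401)
U = 16
(M(224) + O)*(37184 + U) = (224 + 15401)*(37184 + 16) = 15625*37200 = 581250000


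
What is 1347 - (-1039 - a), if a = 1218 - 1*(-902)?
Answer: 4506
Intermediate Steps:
a = 2120 (a = 1218 + 902 = 2120)
1347 - (-1039 - a) = 1347 - (-1039 - 1*2120) = 1347 - (-1039 - 2120) = 1347 - 1*(-3159) = 1347 + 3159 = 4506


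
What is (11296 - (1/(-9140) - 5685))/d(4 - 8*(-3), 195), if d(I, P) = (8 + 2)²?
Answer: 155206341/914000 ≈ 169.81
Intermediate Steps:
d(I, P) = 100 (d(I, P) = 10² = 100)
(11296 - (1/(-9140) - 5685))/d(4 - 8*(-3), 195) = (11296 - (1/(-9140) - 5685))/100 = (11296 - (-1/9140 - 5685))*(1/100) = (11296 - 1*(-51960901/9140))*(1/100) = (11296 + 51960901/9140)*(1/100) = (155206341/9140)*(1/100) = 155206341/914000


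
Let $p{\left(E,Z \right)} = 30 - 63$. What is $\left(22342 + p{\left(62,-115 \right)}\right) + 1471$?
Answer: $23780$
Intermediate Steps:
$p{\left(E,Z \right)} = -33$
$\left(22342 + p{\left(62,-115 \right)}\right) + 1471 = \left(22342 - 33\right) + 1471 = 22309 + 1471 = 23780$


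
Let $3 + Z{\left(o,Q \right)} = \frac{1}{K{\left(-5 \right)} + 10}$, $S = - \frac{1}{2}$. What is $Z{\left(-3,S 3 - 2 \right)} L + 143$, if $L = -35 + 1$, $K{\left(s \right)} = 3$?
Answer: $\frac{3151}{13} \approx 242.38$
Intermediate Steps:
$L = -34$
$S = - \frac{1}{2}$ ($S = \left(-1\right) \frac{1}{2} = - \frac{1}{2} \approx -0.5$)
$Z{\left(o,Q \right)} = - \frac{38}{13}$ ($Z{\left(o,Q \right)} = -3 + \frac{1}{3 + 10} = -3 + \frac{1}{13} = - \frac{38}{13}$)
$Z{\left(-3,S 3 - 2 \right)} L + 143 = \left(- \frac{38}{13}\right) \left(-34\right) + 143 = \frac{1292}{13} + 143 = \frac{3151}{13}$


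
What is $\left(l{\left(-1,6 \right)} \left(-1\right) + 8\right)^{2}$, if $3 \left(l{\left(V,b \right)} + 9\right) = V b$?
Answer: $361$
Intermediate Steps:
$l{\left(V,b \right)} = -9 + \frac{V b}{3}$
$\left(l{\left(-1,6 \right)} \left(-1\right) + 8\right)^{2} = \left(\left(-9 + \frac{1}{3} \left(-1\right) 6\right) \left(-1\right) + 8\right)^{2} = \left(\left(-9 - 2\right) \left(-1\right) + 8\right)^{2} = \left(\left(-11\right) \left(-1\right) + 8\right)^{2} = \left(11 + 8\right)^{2} = 19^{2} = 361$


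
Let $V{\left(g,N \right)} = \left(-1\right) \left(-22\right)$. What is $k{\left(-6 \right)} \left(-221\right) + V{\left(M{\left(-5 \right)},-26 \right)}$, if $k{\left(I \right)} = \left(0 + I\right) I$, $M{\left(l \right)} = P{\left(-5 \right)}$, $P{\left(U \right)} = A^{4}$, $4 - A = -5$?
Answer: $-7934$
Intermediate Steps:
$A = 9$ ($A = 4 - -5 = 4 + 5 = 9$)
$P{\left(U \right)} = 6561$ ($P{\left(U \right)} = 9^{4} = 6561$)
$M{\left(l \right)} = 6561$
$V{\left(g,N \right)} = 22$
$k{\left(I \right)} = I^{2}$ ($k{\left(I \right)} = I I = I^{2}$)
$k{\left(-6 \right)} \left(-221\right) + V{\left(M{\left(-5 \right)},-26 \right)} = \left(-6\right)^{2} \left(-221\right) + 22 = 36 \left(-221\right) + 22 = -7956 + 22 = -7934$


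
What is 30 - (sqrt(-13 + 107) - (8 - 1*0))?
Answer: 38 - sqrt(94) ≈ 28.305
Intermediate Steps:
30 - (sqrt(-13 + 107) - (8 - 1*0)) = 30 - (sqrt(94) - (8 + 0)) = 30 - (sqrt(94) - 1*8) = 30 - (sqrt(94) - 8) = 30 - (-8 + sqrt(94)) = 30 + (8 - sqrt(94)) = 38 - sqrt(94)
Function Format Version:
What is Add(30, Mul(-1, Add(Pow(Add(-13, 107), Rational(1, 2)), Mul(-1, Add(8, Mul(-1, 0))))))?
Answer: Add(38, Mul(-1, Pow(94, Rational(1, 2)))) ≈ 28.305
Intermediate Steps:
Add(30, Mul(-1, Add(Pow(Add(-13, 107), Rational(1, 2)), Mul(-1, Add(8, Mul(-1, 0)))))) = Add(30, Mul(-1, Add(Pow(94, Rational(1, 2)), Mul(-1, Add(8, 0))))) = Add(30, Mul(-1, Add(Pow(94, Rational(1, 2)), Mul(-1, 8)))) = Add(30, Mul(-1, Add(Pow(94, Rational(1, 2)), -8))) = Add(30, Mul(-1, Add(-8, Pow(94, Rational(1, 2))))) = Add(30, Add(8, Mul(-1, Pow(94, Rational(1, 2))))) = Add(38, Mul(-1, Pow(94, Rational(1, 2))))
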